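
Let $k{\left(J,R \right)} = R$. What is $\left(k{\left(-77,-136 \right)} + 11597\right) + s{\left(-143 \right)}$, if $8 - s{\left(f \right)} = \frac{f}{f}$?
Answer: $11468$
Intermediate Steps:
$s{\left(f \right)} = 7$ ($s{\left(f \right)} = 8 - \frac{f}{f} = 8 - 1 = 7$)
$\left(k{\left(-77,-136 \right)} + 11597\right) + s{\left(-143 \right)} = \left(-136 + 11597\right) + 7 = 11461 + 7 = 11468$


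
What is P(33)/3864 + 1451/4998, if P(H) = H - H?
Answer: 1451/4998 ≈ 0.29032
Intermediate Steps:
P(H) = 0
P(33)/3864 + 1451/4998 = 0/3864 + 1451/4998 = 0*(1/3864) + 1451*(1/4998) = 0 + 1451/4998 = 1451/4998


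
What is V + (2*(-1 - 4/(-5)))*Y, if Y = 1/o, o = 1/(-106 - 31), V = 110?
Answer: 824/5 ≈ 164.80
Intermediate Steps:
o = -1/137 (o = 1/(-137) = -1/137 ≈ -0.0072993)
Y = -137 (Y = 1/(-1/137) = -137)
V + (2*(-1 - 4/(-5)))*Y = 110 + (2*(-1 - 4/(-5)))*(-137) = 110 + (2*(-1 - 4*(-⅕)))*(-137) = 110 + (2*(-1 + ⅘))*(-137) = 110 + (2*(-⅕))*(-137) = 110 - ⅖*(-137) = 110 + 274/5 = 824/5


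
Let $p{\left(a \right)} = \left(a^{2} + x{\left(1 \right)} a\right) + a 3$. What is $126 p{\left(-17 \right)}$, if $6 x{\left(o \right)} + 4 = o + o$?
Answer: $30702$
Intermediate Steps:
$x{\left(o \right)} = - \frac{2}{3} + \frac{o}{3}$ ($x{\left(o \right)} = - \frac{2}{3} + \frac{o + o}{6} = - \frac{2}{3} + \frac{2 o}{6} = - \frac{2}{3} + \frac{o}{3}$)
$p{\left(a \right)} = a^{2} + \frac{8 a}{3}$ ($p{\left(a \right)} = \left(a^{2} + \left(- \frac{2}{3} + \frac{1}{3} \cdot 1\right) a\right) + a 3 = \left(a^{2} + \left(- \frac{2}{3} + \frac{1}{3}\right) a\right) + 3 a = \left(a^{2} - \frac{a}{3}\right) + 3 a = a^{2} + \frac{8 a}{3}$)
$126 p{\left(-17 \right)} = 126 \cdot \frac{1}{3} \left(-17\right) \left(8 + 3 \left(-17\right)\right) = 126 \cdot \frac{1}{3} \left(-17\right) \left(8 - 51\right) = 126 \cdot \frac{1}{3} \left(-17\right) \left(-43\right) = 126 \cdot \frac{731}{3} = 30702$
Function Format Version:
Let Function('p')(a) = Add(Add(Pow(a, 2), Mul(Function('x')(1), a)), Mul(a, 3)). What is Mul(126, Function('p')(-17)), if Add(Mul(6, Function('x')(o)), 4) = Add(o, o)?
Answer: 30702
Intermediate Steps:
Function('x')(o) = Add(Rational(-2, 3), Mul(Rational(1, 3), o)) (Function('x')(o) = Add(Rational(-2, 3), Mul(Rational(1, 6), Add(o, o))) = Add(Rational(-2, 3), Mul(Rational(1, 6), Mul(2, o))) = Add(Rational(-2, 3), Mul(Rational(1, 3), o)))
Function('p')(a) = Add(Pow(a, 2), Mul(Rational(8, 3), a)) (Function('p')(a) = Add(Add(Pow(a, 2), Mul(Add(Rational(-2, 3), Mul(Rational(1, 3), 1)), a)), Mul(a, 3)) = Add(Add(Pow(a, 2), Mul(Add(Rational(-2, 3), Rational(1, 3)), a)), Mul(3, a)) = Add(Add(Pow(a, 2), Mul(Rational(-1, 3), a)), Mul(3, a)) = Add(Pow(a, 2), Mul(Rational(8, 3), a)))
Mul(126, Function('p')(-17)) = Mul(126, Mul(Rational(1, 3), -17, Add(8, Mul(3, -17)))) = Mul(126, Mul(Rational(1, 3), -17, Add(8, -51))) = Mul(126, Mul(Rational(1, 3), -17, -43)) = Mul(126, Rational(731, 3)) = 30702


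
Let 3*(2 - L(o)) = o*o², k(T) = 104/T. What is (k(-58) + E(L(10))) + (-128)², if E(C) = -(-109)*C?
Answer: -1716782/87 ≈ -19733.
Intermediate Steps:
L(o) = 2 - o³/3 (L(o) = 2 - o*o²/3 = 2 - o³/3)
E(C) = 109*C
(k(-58) + E(L(10))) + (-128)² = (104/(-58) + 109*(2 - ⅓*10³)) + (-128)² = (104*(-1/58) + 109*(2 - ⅓*1000)) + 16384 = (-52/29 + 109*(2 - 1000/3)) + 16384 = (-52/29 + 109*(-994/3)) + 16384 = (-52/29 - 108346/3) + 16384 = -3142190/87 + 16384 = -1716782/87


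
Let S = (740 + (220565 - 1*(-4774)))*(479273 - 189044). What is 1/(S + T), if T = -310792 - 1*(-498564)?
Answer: 1/65614869863 ≈ 1.5240e-11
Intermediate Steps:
T = 187772 (T = -310792 + 498564 = 187772)
S = 65614682091 (S = (740 + (220565 + 4774))*290229 = (740 + 225339)*290229 = 226079*290229 = 65614682091)
1/(S + T) = 1/(65614682091 + 187772) = 1/65614869863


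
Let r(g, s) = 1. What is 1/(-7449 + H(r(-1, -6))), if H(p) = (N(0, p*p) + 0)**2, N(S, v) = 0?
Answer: -1/7449 ≈ -0.00013425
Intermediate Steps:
H(p) = 0 (H(p) = (0 + 0)**2 = 0**2 = 0)
1/(-7449 + H(r(-1, -6))) = 1/(-7449 + 0) = 1/(-7449) = -1/7449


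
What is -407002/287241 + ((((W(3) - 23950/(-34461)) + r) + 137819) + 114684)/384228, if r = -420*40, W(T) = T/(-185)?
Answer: -94224379011312493/117269154518910030 ≈ -0.80349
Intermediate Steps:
W(T) = -T/185 (W(T) = T*(-1/185) = -T/185)
r = -16800
-407002/287241 + ((((W(3) - 23950/(-34461)) + r) + 137819) + 114684)/384228 = -407002/287241 + ((((-1/185*3 - 23950/(-34461)) - 16800) + 137819) + 114684)/384228 = -407002*1/287241 + ((((-3/185 - 23950*(-1/34461)) - 16800) + 137819) + 114684)*(1/384228) = -407002/287241 + ((((-3/185 + 23950/34461) - 16800) + 137819) + 114684)*(1/384228) = -407002/287241 + (((4327367/6375285 - 16800) + 137819) + 114684)*(1/384228) = -407002/287241 + ((-107100460633/6375285 + 137819) + 114684)*(1/384228) = -407002/287241 + (771534942782/6375285 + 114684)*(1/384228) = -407002/287241 + (1502678127722/6375285)*(1/384228) = -407002/287241 + 751339063861/1224781502490 = -94224379011312493/117269154518910030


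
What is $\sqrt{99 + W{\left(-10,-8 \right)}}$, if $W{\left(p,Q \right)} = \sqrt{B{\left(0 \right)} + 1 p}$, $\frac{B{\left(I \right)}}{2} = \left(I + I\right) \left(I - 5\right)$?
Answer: $\sqrt{99 + i \sqrt{10}} \approx 9.9511 + 0.1589 i$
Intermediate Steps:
$B{\left(I \right)} = 4 I \left(-5 + I\right)$ ($B{\left(I \right)} = 2 \left(I + I\right) \left(I - 5\right) = 2 \cdot 2 I \left(-5 + I\right) = 4 I \left(-5 + I\right)$)
$W{\left(p,Q \right)} = \sqrt{p}$ ($W{\left(p,Q \right)} = \sqrt{4 \cdot 0 \left(-5 + 0\right) + 1 p} = \sqrt{4 \cdot 0 \left(-5\right) + p} = \sqrt{0 + p} = \sqrt{p}$)
$\sqrt{99 + W{\left(-10,-8 \right)}} = \sqrt{99 + \sqrt{-10}} = \sqrt{99 + i \sqrt{10}}$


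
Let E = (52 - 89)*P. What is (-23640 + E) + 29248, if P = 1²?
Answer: 5571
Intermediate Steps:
P = 1
E = -37 (E = (52 - 89)*1 = -37*1 = -37)
(-23640 + E) + 29248 = (-23640 - 37) + 29248 = -23677 + 29248 = 5571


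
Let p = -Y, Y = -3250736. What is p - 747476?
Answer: 2503260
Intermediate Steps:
p = 3250736 (p = -1*(-3250736) = 3250736)
p - 747476 = 3250736 - 747476 = 2503260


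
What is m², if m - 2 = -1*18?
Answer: 256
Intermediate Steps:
m = -16 (m = 2 - 1*18 = 2 - 18 = -16)
m² = (-16)² = 256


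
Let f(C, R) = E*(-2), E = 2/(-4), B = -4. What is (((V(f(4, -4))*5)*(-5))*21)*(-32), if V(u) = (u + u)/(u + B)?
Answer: -11200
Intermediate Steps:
E = -½ (E = 2*(-¼) = -½ ≈ -0.50000)
f(C, R) = 1 (f(C, R) = -½*(-2) = 1)
V(u) = 2*u/(-4 + u) (V(u) = (u + u)/(u - 4) = (2*u)/(-4 + u) = 2*u/(-4 + u))
(((V(f(4, -4))*5)*(-5))*21)*(-32) = ((((2*1/(-4 + 1))*5)*(-5))*21)*(-32) = ((((2*1/(-3))*5)*(-5))*21)*(-32) = ((((2*1*(-⅓))*5)*(-5))*21)*(-32) = ((-⅔*5*(-5))*21)*(-32) = (-10/3*(-5)*21)*(-32) = ((50/3)*21)*(-32) = 350*(-32) = -11200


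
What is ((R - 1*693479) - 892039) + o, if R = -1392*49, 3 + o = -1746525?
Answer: -3400254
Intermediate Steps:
o = -1746528 (o = -3 - 1746525 = -1746528)
R = -68208
((R - 1*693479) - 892039) + o = ((-68208 - 1*693479) - 892039) - 1746528 = ((-68208 - 693479) - 892039) - 1746528 = (-761687 - 892039) - 1746528 = -1653726 - 1746528 = -3400254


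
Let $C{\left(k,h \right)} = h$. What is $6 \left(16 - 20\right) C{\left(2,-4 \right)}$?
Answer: $96$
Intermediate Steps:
$6 \left(16 - 20\right) C{\left(2,-4 \right)} = 6 \left(16 - 20\right) \left(-4\right) = 6 \left(-4\right) \left(-4\right) = \left(-24\right) \left(-4\right) = 96$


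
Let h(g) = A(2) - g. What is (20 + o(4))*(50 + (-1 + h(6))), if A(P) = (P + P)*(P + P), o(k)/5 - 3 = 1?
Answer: 2360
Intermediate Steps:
o(k) = 20 (o(k) = 15 + 5*1 = 15 + 5 = 20)
A(P) = 4*P² (A(P) = (2*P)*(2*P) = 4*P²)
h(g) = 16 - g (h(g) = 4*2² - g = 4*4 - g = 16 - g)
(20 + o(4))*(50 + (-1 + h(6))) = (20 + 20)*(50 + (-1 + (16 - 1*6))) = 40*(50 + (-1 + (16 - 6))) = 40*(50 + (-1 + 10)) = 40*(50 + 9) = 40*59 = 2360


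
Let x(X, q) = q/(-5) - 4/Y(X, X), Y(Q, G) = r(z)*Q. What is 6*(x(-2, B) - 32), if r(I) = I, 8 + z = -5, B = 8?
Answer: -13164/65 ≈ -202.52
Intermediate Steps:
z = -13 (z = -8 - 5 = -13)
Y(Q, G) = -13*Q
x(X, q) = -q/5 + 4/(13*X) (x(X, q) = q/(-5) - 4*(-1/(13*X)) = q*(-⅕) - (-4)/(13*X) = -q/5 + 4/(13*X))
6*(x(-2, B) - 32) = 6*((-⅕*8 + (4/13)/(-2)) - 32) = 6*((-8/5 + (4/13)*(-½)) - 32) = 6*((-8/5 - 2/13) - 32) = 6*(-114/65 - 32) = 6*(-2194/65) = -13164/65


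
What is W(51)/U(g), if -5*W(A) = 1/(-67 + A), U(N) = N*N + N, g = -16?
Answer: 1/19200 ≈ 5.2083e-5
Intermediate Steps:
U(N) = N + N**2 (U(N) = N**2 + N = N + N**2)
W(A) = -1/(5*(-67 + A))
W(51)/U(g) = (-1/(-335 + 5*51))/((-16*(1 - 16))) = (-1/(-335 + 255))/((-16*(-15))) = -1/(-80)/240 = -1*(-1/80)*(1/240) = (1/80)*(1/240) = 1/19200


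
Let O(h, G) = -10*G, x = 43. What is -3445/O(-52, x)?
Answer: 689/86 ≈ 8.0116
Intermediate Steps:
-3445/O(-52, x) = -3445/((-10*43)) = -3445/(-430) = -3445*(-1/430) = 689/86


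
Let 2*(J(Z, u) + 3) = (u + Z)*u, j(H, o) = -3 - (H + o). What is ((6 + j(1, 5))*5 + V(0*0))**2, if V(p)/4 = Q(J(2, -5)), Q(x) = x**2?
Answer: 4356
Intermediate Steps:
j(H, o) = -3 - H - o (j(H, o) = -3 + (-H - o) = -3 - H - o)
J(Z, u) = -3 + u*(Z + u)/2 (J(Z, u) = -3 + ((u + Z)*u)/2 = -3 + ((Z + u)*u)/2 = -3 + (u*(Z + u))/2 = -3 + u*(Z + u)/2)
V(p) = 81 (V(p) = 4*(-3 + (1/2)*(-5)**2 + (1/2)*2*(-5))**2 = 4*(-3 + (1/2)*25 - 5)**2 = 4*(-3 + 25/2 - 5)**2 = 4*(9/2)**2 = 4*(81/4) = 81)
((6 + j(1, 5))*5 + V(0*0))**2 = ((6 + (-3 - 1*1 - 1*5))*5 + 81)**2 = ((6 + (-3 - 1 - 5))*5 + 81)**2 = ((6 - 9)*5 + 81)**2 = (-3*5 + 81)**2 = (-15 + 81)**2 = 66**2 = 4356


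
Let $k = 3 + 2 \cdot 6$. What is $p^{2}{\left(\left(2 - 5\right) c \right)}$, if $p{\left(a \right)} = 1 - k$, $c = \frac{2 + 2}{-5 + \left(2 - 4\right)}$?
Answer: $196$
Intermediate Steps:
$c = - \frac{4}{7}$ ($c = \frac{4}{-5 - 2} = \frac{4}{-7} = 4 \left(- \frac{1}{7}\right) = - \frac{4}{7} \approx -0.57143$)
$k = 15$ ($k = 3 + 12 = 15$)
$p{\left(a \right)} = -14$ ($p{\left(a \right)} = 1 - 15 = -14$)
$p^{2}{\left(\left(2 - 5\right) c \right)} = \left(-14\right)^{2} = 196$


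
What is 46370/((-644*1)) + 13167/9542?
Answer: -54247874/768131 ≈ -70.623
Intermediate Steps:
46370/((-644*1)) + 13167/9542 = 46370/(-644) + 13167*(1/9542) = 46370*(-1/644) + 13167/9542 = -23185/322 + 13167/9542 = -54247874/768131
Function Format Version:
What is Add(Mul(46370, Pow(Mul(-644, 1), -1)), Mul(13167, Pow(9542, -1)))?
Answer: Rational(-54247874, 768131) ≈ -70.623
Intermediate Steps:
Add(Mul(46370, Pow(Mul(-644, 1), -1)), Mul(13167, Pow(9542, -1))) = Add(Mul(46370, Pow(-644, -1)), Mul(13167, Rational(1, 9542))) = Add(Mul(46370, Rational(-1, 644)), Rational(13167, 9542)) = Add(Rational(-23185, 322), Rational(13167, 9542)) = Rational(-54247874, 768131)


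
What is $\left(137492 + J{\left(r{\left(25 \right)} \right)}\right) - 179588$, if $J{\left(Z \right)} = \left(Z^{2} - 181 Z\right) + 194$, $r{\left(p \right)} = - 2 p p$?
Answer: $1746848$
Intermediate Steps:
$r{\left(p \right)} = - 2 p^{2}$
$J{\left(Z \right)} = 194 + Z^{2} - 181 Z$
$\left(137492 + J{\left(r{\left(25 \right)} \right)}\right) - 179588 = \left(137492 + \left(194 + \left(- 2 \cdot 25^{2}\right)^{2} - 181 \left(- 2 \cdot 25^{2}\right)\right)\right) - 179588 = \left(137492 + \left(194 + \left(\left(-2\right) 625\right)^{2} - 181 \left(\left(-2\right) 625\right)\right)\right) - 179588 = \left(137492 + \left(194 + \left(-1250\right)^{2} - -226250\right)\right) - 179588 = \left(137492 + \left(194 + 1562500 + 226250\right)\right) - 179588 = \left(137492 + 1788944\right) - 179588 = 1926436 - 179588 = 1746848$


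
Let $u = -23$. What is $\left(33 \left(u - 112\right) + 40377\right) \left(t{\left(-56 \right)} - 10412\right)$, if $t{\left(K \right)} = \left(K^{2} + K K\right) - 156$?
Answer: $-154320912$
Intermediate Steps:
$t{\left(K \right)} = -156 + 2 K^{2}$ ($t{\left(K \right)} = \left(K^{2} + K^{2}\right) - 156 = 2 K^{2} - 156 = -156 + 2 K^{2}$)
$\left(33 \left(u - 112\right) + 40377\right) \left(t{\left(-56 \right)} - 10412\right) = \left(33 \left(-23 - 112\right) + 40377\right) \left(\left(-156 + 2 \left(-56\right)^{2}\right) - 10412\right) = \left(33 \left(-135\right) + 40377\right) \left(\left(-156 + 2 \cdot 3136\right) - 10412\right) = \left(-4455 + 40377\right) \left(\left(-156 + 6272\right) - 10412\right) = 35922 \left(6116 - 10412\right) = 35922 \left(-4296\right) = -154320912$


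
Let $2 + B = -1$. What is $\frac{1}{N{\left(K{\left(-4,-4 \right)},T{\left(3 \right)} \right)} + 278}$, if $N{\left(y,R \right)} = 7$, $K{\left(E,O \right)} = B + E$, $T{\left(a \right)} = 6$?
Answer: $\frac{1}{285} \approx 0.0035088$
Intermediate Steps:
$B = -3$ ($B = -2 - 1 = -3$)
$K{\left(E,O \right)} = -3 + E$
$\frac{1}{N{\left(K{\left(-4,-4 \right)},T{\left(3 \right)} \right)} + 278} = \frac{1}{7 + 278} = \frac{1}{285}$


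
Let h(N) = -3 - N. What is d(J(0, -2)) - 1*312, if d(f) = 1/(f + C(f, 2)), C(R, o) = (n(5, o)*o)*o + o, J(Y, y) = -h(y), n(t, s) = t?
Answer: -7175/23 ≈ -311.96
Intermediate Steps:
J(Y, y) = 3 + y (J(Y, y) = -(-3 - y) = 3 + y)
C(R, o) = o + 5*o² (C(R, o) = (5*o)*o + o = 5*o² + o = o + 5*o²)
d(f) = 1/(22 + f) (d(f) = 1/(f + 2*(1 + 5*2)) = 1/(f + 2*(1 + 10)) = 1/(f + 2*11) = 1/(f + 22) = 1/(22 + f))
d(J(0, -2)) - 1*312 = 1/(22 + (3 - 2)) - 1*312 = 1/(22 + 1) - 312 = 1/23 - 312 = -7175/23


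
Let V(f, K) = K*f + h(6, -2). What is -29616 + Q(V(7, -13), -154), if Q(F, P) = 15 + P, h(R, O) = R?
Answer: -29755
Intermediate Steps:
V(f, K) = 6 + K*f (V(f, K) = K*f + 6 = 6 + K*f)
-29616 + Q(V(7, -13), -154) = -29616 + (15 - 154) = -29616 - 139 = -29755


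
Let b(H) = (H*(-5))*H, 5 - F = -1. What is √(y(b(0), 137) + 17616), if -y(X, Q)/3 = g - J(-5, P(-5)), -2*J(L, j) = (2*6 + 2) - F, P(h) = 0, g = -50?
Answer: √17754 ≈ 133.24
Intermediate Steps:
F = 6 (F = 5 - 1*(-1) = 5 + 1 = 6)
J(L, j) = -4 (J(L, j) = -((2*6 + 2) - 1*6)/2 = -((12 + 2) - 6)/2 = -(14 - 6)/2 = -½*8 = -4)
b(H) = -5*H² (b(H) = (-5*H)*H = -5*H²)
y(X, Q) = 138 (y(X, Q) = -3*(-50 - 1*(-4)) = -3*(-50 + 4) = -3*(-46) = 138)
√(y(b(0), 137) + 17616) = √(138 + 17616) = √17754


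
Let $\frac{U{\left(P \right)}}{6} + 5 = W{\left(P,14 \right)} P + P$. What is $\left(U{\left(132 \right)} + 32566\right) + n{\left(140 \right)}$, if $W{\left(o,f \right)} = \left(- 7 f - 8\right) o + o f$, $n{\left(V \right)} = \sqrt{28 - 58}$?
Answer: $-9584720 + i \sqrt{30} \approx -9.5847 \cdot 10^{6} + 5.4772 i$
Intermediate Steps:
$n{\left(V \right)} = i \sqrt{30}$ ($n{\left(V \right)} = \sqrt{-30} = i \sqrt{30}$)
$W{\left(o,f \right)} = f o + o \left(-8 - 7 f\right)$ ($W{\left(o,f \right)} = \left(-8 - 7 f\right) o + f o = o \left(-8 - 7 f\right) + f o = f o + o \left(-8 - 7 f\right)$)
$U{\left(P \right)} = -30 - 552 P^{2} + 6 P$ ($U{\left(P \right)} = -30 + 6 \left(- 2 P \left(4 + 3 \cdot 14\right) P + P\right) = -30 + 6 \left(- 2 P \left(4 + 42\right) P + P\right) = -30 + 6 \left(\left(-2\right) P 46 P + P\right) = -30 + 6 \left(- 92 P P + P\right) = -30 + 6 \left(- 92 P^{2} + P\right) = -30 + 6 \left(P - 92 P^{2}\right) = -30 - \left(- 6 P + 552 P^{2}\right) = -30 - 552 P^{2} + 6 P$)
$\left(U{\left(132 \right)} + 32566\right) + n{\left(140 \right)} = \left(\left(-30 - 552 \cdot 132^{2} + 6 \cdot 132\right) + 32566\right) + i \sqrt{30} = \left(\left(-30 - 9618048 + 792\right) + 32566\right) + i \sqrt{30} = \left(-9617286 + 32566\right) + i \sqrt{30} = -9584720 + i \sqrt{30}$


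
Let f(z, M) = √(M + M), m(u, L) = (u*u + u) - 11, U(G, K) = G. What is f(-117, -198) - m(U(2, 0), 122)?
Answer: 5 + 6*I*√11 ≈ 5.0 + 19.9*I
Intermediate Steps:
m(u, L) = -11 + u + u² (m(u, L) = (u² + u) - 11 = (u + u²) - 11 = -11 + u + u²)
f(z, M) = √2*√M (f(z, M) = √(2*M) = √2*√M)
f(-117, -198) - m(U(2, 0), 122) = √2*√(-198) - (-11 + 2 + 2²) = √2*(3*I*√22) - (-11 + 2 + 4) = 6*I*√11 - 1*(-5) = 6*I*√11 + 5 = 5 + 6*I*√11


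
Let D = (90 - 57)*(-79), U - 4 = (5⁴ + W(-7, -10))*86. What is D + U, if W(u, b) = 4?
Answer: 51491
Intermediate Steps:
U = 54098 (U = 4 + (5⁴ + 4)*86 = 4 + (625 + 4)*86 = 4 + 629*86 = 4 + 54094 = 54098)
D = -2607 (D = 33*(-79) = -2607)
D + U = -2607 + 54098 = 51491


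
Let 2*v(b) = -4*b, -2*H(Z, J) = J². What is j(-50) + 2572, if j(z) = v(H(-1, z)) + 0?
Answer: 5072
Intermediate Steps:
H(Z, J) = -J²/2
v(b) = -2*b (v(b) = (-4*b)/2 = -2*b)
j(z) = z² (j(z) = -(-1)*z² + 0 = z² + 0 = z²)
j(-50) + 2572 = (-50)² + 2572 = 2500 + 2572 = 5072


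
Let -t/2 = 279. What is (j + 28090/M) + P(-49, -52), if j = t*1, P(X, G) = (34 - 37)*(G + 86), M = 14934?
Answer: -4914175/7467 ≈ -658.12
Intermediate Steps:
t = -558 (t = -2*279 = -558)
P(X, G) = -258 - 3*G (P(X, G) = -3*(86 + G) = -258 - 3*G)
j = -558 (j = -558*1 = -558)
(j + 28090/M) + P(-49, -52) = (-558 + 28090/14934) + (-258 - 3*(-52)) = (-558 + 28090*(1/14934)) + (-258 + 156) = (-558 + 14045/7467) - 102 = -4152541/7467 - 102 = -4914175/7467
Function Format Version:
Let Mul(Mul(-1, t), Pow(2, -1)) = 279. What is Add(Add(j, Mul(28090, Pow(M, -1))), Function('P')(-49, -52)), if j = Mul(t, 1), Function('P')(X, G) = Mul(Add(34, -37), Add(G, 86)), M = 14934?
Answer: Rational(-4914175, 7467) ≈ -658.12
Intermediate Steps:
t = -558 (t = Mul(-2, 279) = -558)
Function('P')(X, G) = Add(-258, Mul(-3, G)) (Function('P')(X, G) = Mul(-3, Add(86, G)) = Add(-258, Mul(-3, G)))
j = -558 (j = Mul(-558, 1) = -558)
Add(Add(j, Mul(28090, Pow(M, -1))), Function('P')(-49, -52)) = Add(Add(-558, Mul(28090, Pow(14934, -1))), Add(-258, Mul(-3, -52))) = Add(Add(-558, Mul(28090, Rational(1, 14934))), Add(-258, 156)) = Add(Add(-558, Rational(14045, 7467)), -102) = Add(Rational(-4152541, 7467), -102) = Rational(-4914175, 7467)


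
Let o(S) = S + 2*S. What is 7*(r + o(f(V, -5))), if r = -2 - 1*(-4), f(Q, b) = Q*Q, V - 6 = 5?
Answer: 2555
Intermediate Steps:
V = 11 (V = 6 + 5 = 11)
f(Q, b) = Q**2
r = 2 (r = -2 + 4 = 2)
o(S) = 3*S
7*(r + o(f(V, -5))) = 7*(2 + 3*11**2) = 7*(2 + 3*121) = 7*(2 + 363) = 7*365 = 2555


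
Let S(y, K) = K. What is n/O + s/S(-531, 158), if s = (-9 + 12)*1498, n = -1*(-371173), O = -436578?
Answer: 951668099/34489662 ≈ 27.593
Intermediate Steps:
n = 371173
s = 4494 (s = 3*1498 = 4494)
n/O + s/S(-531, 158) = 371173/(-436578) + 4494/158 = 371173*(-1/436578) + 4494*(1/158) = -371173/436578 + 2247/79 = 951668099/34489662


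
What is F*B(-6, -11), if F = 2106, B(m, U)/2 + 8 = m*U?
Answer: 244296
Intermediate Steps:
B(m, U) = -16 + 2*U*m (B(m, U) = -16 + 2*(m*U) = -16 + 2*(U*m) = -16 + 2*U*m)
F*B(-6, -11) = 2106*(-16 + 2*(-11)*(-6)) = 2106*(-16 + 132) = 2106*116 = 244296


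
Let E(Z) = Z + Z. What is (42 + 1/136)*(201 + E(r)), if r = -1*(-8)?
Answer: 1239721/136 ≈ 9115.6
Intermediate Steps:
r = 8
E(Z) = 2*Z
(42 + 1/136)*(201 + E(r)) = (42 + 1/136)*(201 + 2*8) = (42 + 1/136)*(201 + 16) = (5713/136)*217 = 1239721/136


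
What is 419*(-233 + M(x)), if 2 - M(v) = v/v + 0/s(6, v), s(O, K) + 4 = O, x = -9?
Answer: -97208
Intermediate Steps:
s(O, K) = -4 + O
M(v) = 1 (M(v) = 2 - (v/v + 0/(-4 + 6)) = 2 - (1 + 0/2) = 2 - (1 + 0*(½)) = 2 - (1 + 0) = 2 - 1*1 = 2 - 1 = 1)
419*(-233 + M(x)) = 419*(-233 + 1) = 419*(-232) = -97208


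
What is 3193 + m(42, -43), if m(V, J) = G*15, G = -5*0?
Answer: 3193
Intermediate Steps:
G = 0
m(V, J) = 0 (m(V, J) = 0*15 = 0)
3193 + m(42, -43) = 3193 + 0 = 3193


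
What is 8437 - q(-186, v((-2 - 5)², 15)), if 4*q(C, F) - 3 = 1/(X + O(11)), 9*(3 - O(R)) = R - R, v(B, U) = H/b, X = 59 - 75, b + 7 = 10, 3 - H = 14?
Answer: 219343/26 ≈ 8436.3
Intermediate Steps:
H = -11 (H = 3 - 1*14 = 3 - 14 = -11)
b = 3 (b = -7 + 10 = 3)
X = -16
v(B, U) = -11/3
O(R) = 3 (O(R) = 3 - (R - R)/9 = 3 - ⅑*0 = 3 + 0 = 3)
q(C, F) = 19/26 (q(C, F) = ¾ + 1/(4*(-16 + 3)) = ¾ + (¼)/(-13) = ¾ + (¼)*(-1/13) = ¾ - 1/52 = 19/26)
8437 - q(-186, v((-2 - 5)², 15)) = 8437 - 1*19/26 = 8437 - 19/26 = 219343/26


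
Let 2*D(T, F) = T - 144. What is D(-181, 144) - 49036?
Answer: -98397/2 ≈ -49199.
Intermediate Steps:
D(T, F) = -72 + T/2 (D(T, F) = (T - 144)/2 = (-144 + T)/2 = -72 + T/2)
D(-181, 144) - 49036 = (-72 + (1/2)*(-181)) - 49036 = (-72 - 181/2) - 49036 = -325/2 - 49036 = -98397/2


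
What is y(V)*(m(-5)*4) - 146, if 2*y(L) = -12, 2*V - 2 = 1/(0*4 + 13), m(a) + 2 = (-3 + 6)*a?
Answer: 262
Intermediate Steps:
m(a) = -2 + 3*a (m(a) = -2 + (-3 + 6)*a = -2 + 3*a)
V = 27/26 (V = 1 + 1/(2*(0*4 + 13)) = 1 + 1/(2*(0 + 13)) = 1 + (1/2)/13 = 1 + (1/2)*(1/13) = 1 + 1/26 = 27/26 ≈ 1.0385)
y(L) = -6 (y(L) = (1/2)*(-12) = -6)
y(V)*(m(-5)*4) - 146 = -6*(-2 + 3*(-5))*4 - 146 = -6*(-2 - 15)*4 - 146 = -(-102)*4 - 146 = -6*(-68) - 146 = 408 - 146 = 262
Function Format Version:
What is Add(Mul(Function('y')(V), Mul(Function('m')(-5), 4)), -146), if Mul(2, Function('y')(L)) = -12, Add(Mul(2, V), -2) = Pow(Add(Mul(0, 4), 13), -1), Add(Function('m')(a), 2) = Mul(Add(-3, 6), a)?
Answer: 262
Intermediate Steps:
Function('m')(a) = Add(-2, Mul(3, a)) (Function('m')(a) = Add(-2, Mul(Add(-3, 6), a)) = Add(-2, Mul(3, a)))
V = Rational(27, 26) (V = Add(1, Mul(Rational(1, 2), Pow(Add(Mul(0, 4), 13), -1))) = Add(1, Mul(Rational(1, 2), Pow(Add(0, 13), -1))) = Add(1, Mul(Rational(1, 2), Pow(13, -1))) = Add(1, Mul(Rational(1, 2), Rational(1, 13))) = Add(1, Rational(1, 26)) = Rational(27, 26) ≈ 1.0385)
Function('y')(L) = -6 (Function('y')(L) = Mul(Rational(1, 2), -12) = -6)
Add(Mul(Function('y')(V), Mul(Function('m')(-5), 4)), -146) = Add(Mul(-6, Mul(Add(-2, Mul(3, -5)), 4)), -146) = Add(Mul(-6, Mul(Add(-2, -15), 4)), -146) = Add(Mul(-6, Mul(-17, 4)), -146) = Add(Mul(-6, -68), -146) = Add(408, -146) = 262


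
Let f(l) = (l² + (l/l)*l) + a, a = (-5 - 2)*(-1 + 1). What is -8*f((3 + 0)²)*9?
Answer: -6480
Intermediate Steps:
a = 0 (a = -7*0 = 0)
f(l) = l + l² (f(l) = (l² + (l/l)*l) + 0 = (l² + 1*l) + 0 = (l² + l) + 0 = (l + l²) + 0 = l + l²)
-8*f((3 + 0)²)*9 = -8*(3 + 0)²*(1 + (3 + 0)²)*9 = -8*3²*(1 + 3²)*9 = -72*(1 + 9)*9 = -72*10*9 = -8*90*9 = -720*9 = -6480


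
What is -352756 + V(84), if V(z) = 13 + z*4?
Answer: -352407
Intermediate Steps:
V(z) = 13 + 4*z
-352756 + V(84) = -352756 + (13 + 4*84) = -352756 + (13 + 336) = -352756 + 349 = -352407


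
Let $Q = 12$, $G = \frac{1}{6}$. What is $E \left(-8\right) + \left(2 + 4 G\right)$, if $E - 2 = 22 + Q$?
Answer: $- \frac{856}{3} \approx -285.33$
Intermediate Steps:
$G = \frac{1}{6} \approx 0.16667$
$E = 36$ ($E = 2 + \left(22 + 12\right) = 2 + 34 = 36$)
$E \left(-8\right) + \left(2 + 4 G\right) = 36 \left(-8\right) + \left(2 + 4 \cdot \frac{1}{6}\right) = -288 + \left(2 + \frac{2}{3}\right) = -288 + \frac{8}{3} = - \frac{856}{3}$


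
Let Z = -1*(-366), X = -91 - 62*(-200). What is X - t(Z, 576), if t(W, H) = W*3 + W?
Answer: 10845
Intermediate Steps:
X = 12309 (X = -91 + 12400 = 12309)
Z = 366
t(W, H) = 4*W (t(W, H) = 3*W + W = 4*W)
X - t(Z, 576) = 12309 - 4*366 = 12309 - 1*1464 = 12309 - 1464 = 10845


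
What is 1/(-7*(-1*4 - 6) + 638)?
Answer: 1/708 ≈ 0.0014124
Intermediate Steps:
1/(-7*(-1*4 - 6) + 638) = 1/(-7*(-4 - 6) + 638) = 1/(-7*(-10) + 638) = 1/(70 + 638) = 1/708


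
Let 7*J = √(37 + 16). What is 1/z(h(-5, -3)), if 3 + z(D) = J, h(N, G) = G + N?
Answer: -147/388 - 7*√53/388 ≈ -0.51021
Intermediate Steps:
J = √53/7 (J = √(37 + 16)/7 = √53/7 ≈ 1.0400)
z(D) = -3 + √53/7
1/z(h(-5, -3)) = 1/(-3 + √53/7)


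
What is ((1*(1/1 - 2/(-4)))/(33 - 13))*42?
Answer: 63/20 ≈ 3.1500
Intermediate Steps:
((1*(1/1 - 2/(-4)))/(33 - 13))*42 = ((1*(1*1 - 2*(-1/4)))/20)*42 = ((1*(1 + 1/2))/20)*42 = ((1*(3/2))/20)*42 = ((1/20)*(3/2))*42 = (3/40)*42 = 63/20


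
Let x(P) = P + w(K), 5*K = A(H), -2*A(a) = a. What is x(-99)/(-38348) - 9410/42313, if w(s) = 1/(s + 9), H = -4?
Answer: -4190874784/19065772357 ≈ -0.21981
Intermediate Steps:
A(a) = -a/2
K = ⅖ (K = (-½*(-4))/5 = (⅕)*2 = ⅖ ≈ 0.40000)
w(s) = 1/(9 + s)
x(P) = 5/47 + P (x(P) = P + 1/(9 + ⅖) = P + 1/(47/5) = P + 5/47 = 5/47 + P)
x(-99)/(-38348) - 9410/42313 = (5/47 - 99)/(-38348) - 9410/42313 = -4648/47*(-1/38348) - 9410*1/42313 = 1162/450589 - 9410/42313 = -4190874784/19065772357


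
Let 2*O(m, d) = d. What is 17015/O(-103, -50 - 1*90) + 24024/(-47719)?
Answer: -23246299/95438 ≈ -243.57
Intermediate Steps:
O(m, d) = d/2
17015/O(-103, -50 - 1*90) + 24024/(-47719) = 17015/(((-50 - 1*90)/2)) + 24024/(-47719) = 17015/(((-50 - 90)/2)) + 24024*(-1/47719) = 17015/(((1/2)*(-140))) - 3432/6817 = 17015/(-70) - 3432/6817 = 17015*(-1/70) - 3432/6817 = -3403/14 - 3432/6817 = -23246299/95438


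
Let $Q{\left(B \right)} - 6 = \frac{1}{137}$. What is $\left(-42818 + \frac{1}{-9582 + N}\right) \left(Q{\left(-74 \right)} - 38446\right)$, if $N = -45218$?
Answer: $\frac{12356936080631879}{7507600} \approx 1.6459 \cdot 10^{9}$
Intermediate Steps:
$Q{\left(B \right)} = \frac{823}{137}$ ($Q{\left(B \right)} = 6 + \frac{1}{137} = \frac{823}{137}$)
$\left(-42818 + \frac{1}{-9582 + N}\right) \left(Q{\left(-74 \right)} - 38446\right) = \left(-42818 + \frac{1}{-9582 - 45218}\right) \left(\frac{823}{137} - 38446\right) = \left(-42818 + \frac{1}{-54800}\right) \left(- \frac{5266279}{137}\right) = \left(-42818 - \frac{1}{54800}\right) \left(- \frac{5266279}{137}\right) = \left(- \frac{2346426401}{54800}\right) \left(- \frac{5266279}{137}\right) = \frac{12356936080631879}{7507600}$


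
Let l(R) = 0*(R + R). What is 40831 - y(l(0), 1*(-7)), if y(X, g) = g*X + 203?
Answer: 40628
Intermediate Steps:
l(R) = 0 (l(R) = 0*(2*R) = 0)
y(X, g) = 203 + X*g (y(X, g) = X*g + 203 = 203 + X*g)
40831 - y(l(0), 1*(-7)) = 40831 - (203 + 0*(1*(-7))) = 40831 - (203 + 0*(-7)) = 40831 - (203 + 0) = 40831 - 1*203 = 40831 - 203 = 40628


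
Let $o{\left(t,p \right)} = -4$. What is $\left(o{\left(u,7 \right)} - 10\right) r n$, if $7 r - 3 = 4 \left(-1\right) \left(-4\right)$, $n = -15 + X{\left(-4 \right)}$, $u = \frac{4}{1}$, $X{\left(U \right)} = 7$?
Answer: $304$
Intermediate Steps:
$u = 4$ ($u = 4 \cdot 1 = 4$)
$n = -8$ ($n = -15 + 7 = -8$)
$r = \frac{19}{7}$ ($r = \frac{3}{7} + \frac{4 \left(-1\right) \left(-4\right)}{7} = \frac{3}{7} + \frac{\left(-4\right) \left(-4\right)}{7} = \frac{3}{7} + \frac{1}{7} \cdot 16 = \frac{3}{7} + \frac{16}{7} = \frac{19}{7} \approx 2.7143$)
$\left(o{\left(u,7 \right)} - 10\right) r n = \left(-4 - 10\right) \frac{19}{7} \left(-8\right) = \left(-14\right) \frac{19}{7} \left(-8\right) = \left(-38\right) \left(-8\right) = 304$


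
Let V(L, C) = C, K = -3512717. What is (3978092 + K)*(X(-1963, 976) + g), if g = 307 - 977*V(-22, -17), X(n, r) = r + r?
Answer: 8780695500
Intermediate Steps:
X(n, r) = 2*r
g = 16916 (g = 307 - 977*(-17) = 307 + 16609 = 16916)
(3978092 + K)*(X(-1963, 976) + g) = (3978092 - 3512717)*(2*976 + 16916) = 465375*(1952 + 16916) = 465375*18868 = 8780695500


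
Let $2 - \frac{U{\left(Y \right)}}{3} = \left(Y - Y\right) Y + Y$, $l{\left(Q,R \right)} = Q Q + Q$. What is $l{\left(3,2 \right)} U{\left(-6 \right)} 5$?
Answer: $1440$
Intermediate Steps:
$l{\left(Q,R \right)} = Q + Q^{2}$ ($l{\left(Q,R \right)} = Q^{2} + Q = Q + Q^{2}$)
$U{\left(Y \right)} = 6 - 3 Y$ ($U{\left(Y \right)} = 6 - 3 \left(\left(Y - Y\right) Y + Y\right) = 6 - 3 \left(0 Y + Y\right) = 6 - 3 \left(0 + Y\right) = 6 - 3 Y$)
$l{\left(3,2 \right)} U{\left(-6 \right)} 5 = 3 \left(1 + 3\right) \left(6 - -18\right) 5 = 3 \cdot 4 \left(6 + 18\right) 5 = 12 \cdot 24 \cdot 5 = 288 \cdot 5 = 1440$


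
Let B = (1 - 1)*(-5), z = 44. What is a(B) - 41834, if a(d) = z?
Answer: -41790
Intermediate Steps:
B = 0 (B = 0*(-5) = 0)
a(d) = 44
a(B) - 41834 = 44 - 41834 = -41790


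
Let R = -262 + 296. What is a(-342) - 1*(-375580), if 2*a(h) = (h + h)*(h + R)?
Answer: 480916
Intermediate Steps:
R = 34
a(h) = h*(34 + h) (a(h) = ((h + h)*(h + 34))/2 = ((2*h)*(34 + h))/2 = (2*h*(34 + h))/2 = h*(34 + h))
a(-342) - 1*(-375580) = -342*(34 - 342) - 1*(-375580) = -342*(-308) + 375580 = 105336 + 375580 = 480916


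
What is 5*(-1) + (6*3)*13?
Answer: 229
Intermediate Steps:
5*(-1) + (6*3)*13 = -5 + 18*13 = -5 + 234 = 229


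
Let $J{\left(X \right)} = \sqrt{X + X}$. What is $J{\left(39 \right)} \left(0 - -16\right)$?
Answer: $16 \sqrt{78} \approx 141.31$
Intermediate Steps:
$J{\left(X \right)} = \sqrt{2} \sqrt{X}$ ($J{\left(X \right)} = \sqrt{2 X} = \sqrt{2} \sqrt{X}$)
$J{\left(39 \right)} \left(0 - -16\right) = \sqrt{2} \sqrt{39} \left(0 - -16\right) = \sqrt{78} \left(0 + 16\right) = \sqrt{78} \cdot 16 = 16 \sqrt{78}$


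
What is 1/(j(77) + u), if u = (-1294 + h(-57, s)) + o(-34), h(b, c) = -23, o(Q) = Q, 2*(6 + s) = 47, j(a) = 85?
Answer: -1/1266 ≈ -0.00078989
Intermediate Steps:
s = 35/2 (s = -6 + (½)*47 = -6 + 47/2 = 35/2 ≈ 17.500)
u = -1351 (u = (-1294 - 23) - 34 = -1317 - 34 = -1351)
1/(j(77) + u) = 1/(85 - 1351) = 1/(-1266) = -1/1266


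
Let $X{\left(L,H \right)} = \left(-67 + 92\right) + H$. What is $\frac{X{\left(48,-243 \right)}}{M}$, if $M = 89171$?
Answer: $- \frac{218}{89171} \approx -0.0024447$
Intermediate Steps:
$X{\left(L,H \right)} = 25 + H$
$\frac{X{\left(48,-243 \right)}}{M} = \frac{25 - 243}{89171} = \left(-218\right) \frac{1}{89171} = - \frac{218}{89171}$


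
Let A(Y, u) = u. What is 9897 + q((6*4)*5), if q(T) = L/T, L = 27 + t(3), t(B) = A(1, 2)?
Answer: 1187669/120 ≈ 9897.2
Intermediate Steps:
t(B) = 2
L = 29 (L = 27 + 2 = 29)
q(T) = 29/T
9897 + q((6*4)*5) = 9897 + 29/(((6*4)*5)) = 9897 + 29/((24*5)) = 9897 + 29/120 = 1187669/120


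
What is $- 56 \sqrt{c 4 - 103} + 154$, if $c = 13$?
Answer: $154 - 56 i \sqrt{51} \approx 154.0 - 399.92 i$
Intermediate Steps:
$- 56 \sqrt{c 4 - 103} + 154 = - 56 \sqrt{13 \cdot 4 - 103} + 154 = - 56 \sqrt{52 - 103} + 154 = - 56 \sqrt{-51} + 154 = - 56 i \sqrt{51} + 154 = 154 - 56 i \sqrt{51}$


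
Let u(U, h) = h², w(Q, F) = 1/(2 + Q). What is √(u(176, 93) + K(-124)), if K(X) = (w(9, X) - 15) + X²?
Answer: √2905221/11 ≈ 154.95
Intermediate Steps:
K(X) = -164/11 + X² (K(X) = (1/(2 + 9) - 15) + X² = (1/11 - 15) + X² = -164/11 + X²)
√(u(176, 93) + K(-124)) = √(93² + (-164/11 + (-124)²)) = √(8649 + (-164/11 + 15376)) = √(8649 + 168972/11) = √(264111/11) = √2905221/11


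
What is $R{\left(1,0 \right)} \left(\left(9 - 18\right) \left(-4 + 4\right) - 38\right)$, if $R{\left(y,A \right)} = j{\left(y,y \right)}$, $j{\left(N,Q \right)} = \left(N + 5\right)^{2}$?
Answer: $-1368$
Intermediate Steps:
$j{\left(N,Q \right)} = \left(5 + N\right)^{2}$
$R{\left(y,A \right)} = \left(5 + y\right)^{2}$
$R{\left(1,0 \right)} \left(\left(9 - 18\right) \left(-4 + 4\right) - 38\right) = \left(5 + 1\right)^{2} \left(\left(9 - 18\right) \left(-4 + 4\right) - 38\right) = 6^{2} \left(\left(-9\right) 0 - 38\right) = 36 \left(0 - 38\right) = 36 \left(-38\right) = -1368$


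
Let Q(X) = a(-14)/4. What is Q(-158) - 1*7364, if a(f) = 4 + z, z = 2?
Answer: -14725/2 ≈ -7362.5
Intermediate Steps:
a(f) = 6 (a(f) = 4 + 2 = 6)
Q(X) = 3/2 (Q(X) = 6/4 = 6*(¼) = 3/2)
Q(-158) - 1*7364 = 3/2 - 1*7364 = 3/2 - 7364 = -14725/2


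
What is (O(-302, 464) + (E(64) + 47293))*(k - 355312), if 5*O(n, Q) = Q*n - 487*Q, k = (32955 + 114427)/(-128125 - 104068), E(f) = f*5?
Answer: 10562699178848538/1160965 ≈ 9.0982e+9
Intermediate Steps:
E(f) = 5*f
k = -147382/232193 (k = 147382/(-232193) = 147382*(-1/232193) = -147382/232193 ≈ -0.63474)
O(n, Q) = -487*Q/5 + Q*n/5 (O(n, Q) = (Q*n - 487*Q)/5 = (-487*Q + Q*n)/5 = -487*Q/5 + Q*n/5)
(O(-302, 464) + (E(64) + 47293))*(k - 355312) = ((1/5)*464*(-487 - 302) + (5*64 + 47293))*(-147382/232193 - 355312) = ((1/5)*464*(-789) + (320 + 47293))*(-82501106598/232193) = (-366096/5 + 47613)*(-82501106598/232193) = -128031/5*(-82501106598/232193) = 10562699178848538/1160965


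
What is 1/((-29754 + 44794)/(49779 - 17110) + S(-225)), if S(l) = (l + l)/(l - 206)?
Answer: 14080339/21183290 ≈ 0.66469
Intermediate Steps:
S(l) = 2*l/(-206 + l) (S(l) = (2*l)/(-206 + l) = 2*l/(-206 + l))
1/((-29754 + 44794)/(49779 - 17110) + S(-225)) = 1/((-29754 + 44794)/(49779 - 17110) + 2*(-225)/(-206 - 225)) = 1/(15040/32669 + 2*(-225)/(-431)) = 1/(15040*(1/32669) + 2*(-225)*(-1/431)) = 1/(15040/32669 + 450/431) = 1/(21183290/14080339) = 14080339/21183290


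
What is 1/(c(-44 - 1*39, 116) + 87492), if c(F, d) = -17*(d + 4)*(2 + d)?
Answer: -1/153228 ≈ -6.5262e-6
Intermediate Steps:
c(F, d) = -17*(2 + d)*(4 + d) (c(F, d) = -17*(4 + d)*(2 + d) = -17*(2 + d)*(4 + d))
1/(c(-44 - 1*39, 116) + 87492) = 1/((-136 - 102*116 - 17*116²) + 87492) = 1/((-136 - 11832 - 17*13456) + 87492) = 1/((-136 - 11832 - 228752) + 87492) = 1/(-240720 + 87492) = 1/(-153228) = -1/153228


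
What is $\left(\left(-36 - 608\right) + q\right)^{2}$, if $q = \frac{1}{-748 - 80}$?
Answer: $\frac{284337432289}{685584} \approx 4.1474 \cdot 10^{5}$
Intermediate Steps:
$q = - \frac{1}{828}$ ($q = \frac{1}{-828} = - \frac{1}{828} \approx -0.0012077$)
$\left(\left(-36 - 608\right) + q\right)^{2} = \left(\left(-36 - 608\right) - \frac{1}{828}\right)^{2} = \left(-644 - \frac{1}{828}\right)^{2} = \left(- \frac{533233}{828}\right)^{2} = \frac{284337432289}{685584}$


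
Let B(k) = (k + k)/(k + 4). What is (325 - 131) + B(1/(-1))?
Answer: 580/3 ≈ 193.33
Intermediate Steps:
B(k) = 2*k/(4 + k) (B(k) = (2*k)/(4 + k) = 2*k/(4 + k))
(325 - 131) + B(1/(-1)) = (325 - 131) + 2/(-1*(4 + 1/(-1))) = 194 + 2*(-1)/(4 - 1) = 194 + 2*(-1)/3 = 194 + 2*(-1)*(1/3) = 194 - 2/3 = 580/3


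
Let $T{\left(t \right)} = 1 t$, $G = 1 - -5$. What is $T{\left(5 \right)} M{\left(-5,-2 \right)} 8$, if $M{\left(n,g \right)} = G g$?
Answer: $-480$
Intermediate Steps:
$G = 6$ ($G = 1 + 5 = 6$)
$M{\left(n,g \right)} = 6 g$
$T{\left(t \right)} = t$
$T{\left(5 \right)} M{\left(-5,-2 \right)} 8 = 5 \cdot 6 \left(-2\right) 8 = 5 \left(-12\right) 8 = \left(-60\right) 8 = -480$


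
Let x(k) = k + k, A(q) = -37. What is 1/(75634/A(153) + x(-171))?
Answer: -37/88288 ≈ -0.00041908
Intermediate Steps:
x(k) = 2*k
1/(75634/A(153) + x(-171)) = 1/(75634/(-37) + 2*(-171)) = 1/(75634*(-1/37) - 342) = 1/(-75634/37 - 342) = 1/(-88288/37) = -37/88288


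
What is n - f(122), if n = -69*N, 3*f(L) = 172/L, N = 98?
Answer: -1237532/183 ≈ -6762.5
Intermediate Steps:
f(L) = 172/(3*L) (f(L) = (172/L)/3 = 172/(3*L))
n = -6762 (n = -69*98 = -6762)
n - f(122) = -6762 - 172/(3*122) = -6762 - 1*86/183 = -6762 - 86/183 = -1237532/183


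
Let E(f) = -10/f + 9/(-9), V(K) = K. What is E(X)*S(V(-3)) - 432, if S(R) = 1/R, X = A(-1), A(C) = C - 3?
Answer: -865/2 ≈ -432.50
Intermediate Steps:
A(C) = -3 + C
X = -4 (X = -3 - 1 = -4)
E(f) = -1 - 10/f (E(f) = -10/f + 9*(-⅑) = -10/f - 1 = -1 - 10/f)
E(X)*S(V(-3)) - 432 = ((-10 - 1*(-4))/(-4))/(-3) - 432 = -(-10 + 4)/4*(-⅓) - 432 = -¼*(-6)*(-⅓) - 432 = (3/2)*(-⅓) - 432 = -½ - 432 = -865/2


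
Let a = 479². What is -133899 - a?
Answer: -363340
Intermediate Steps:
a = 229441
-133899 - a = -133899 - 1*229441 = -133899 - 229441 = -363340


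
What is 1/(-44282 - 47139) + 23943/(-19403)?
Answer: -2188912406/1773841663 ≈ -1.2340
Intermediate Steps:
1/(-44282 - 47139) + 23943/(-19403) = 1/(-91421) + 23943*(-1/19403) = -1/91421 - 23943/19403 = -2188912406/1773841663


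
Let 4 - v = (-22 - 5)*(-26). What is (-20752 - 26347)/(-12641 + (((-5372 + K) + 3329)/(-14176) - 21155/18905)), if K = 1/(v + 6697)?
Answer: 3786090047021464/1016235065310103 ≈ 3.7256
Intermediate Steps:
v = -698 (v = 4 - (-22 - 5)*(-26) = 4 - (-27)*(-26) = 4 - 1*702 = 4 - 702 = -698)
K = 1/5999 (K = 1/(-698 + 6697) = 1/5999 ≈ 0.00016669)
(-20752 - 26347)/(-12641 + (((-5372 + K) + 3329)/(-14176) - 21155/18905)) = (-20752 - 26347)/(-12641 + (((-5372 + 1/5999) + 3329)/(-14176) - 21155/18905)) = -47099/(-12641 + ((-32226627/5999 + 3329)*(-1/14176) - 21155*1/18905)) = -47099/(-12641 + (-12255956/5999*(-1/14176) - 4231/3781)) = -47099/(-12641 + (3063989/21260456 - 4231/3781)) = -47099/(-12641 - 78368046927/80385784136) = -47099/(-1016235065310103/80385784136) = -47099*(-80385784136/1016235065310103) = 3786090047021464/1016235065310103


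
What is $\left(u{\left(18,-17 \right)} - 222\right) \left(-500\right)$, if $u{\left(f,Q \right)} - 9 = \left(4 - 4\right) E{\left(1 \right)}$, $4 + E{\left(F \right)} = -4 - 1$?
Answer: $106500$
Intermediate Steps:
$E{\left(F \right)} = -9$ ($E{\left(F \right)} = -4 - 5 = -9$)
$u{\left(f,Q \right)} = 9$ ($u{\left(f,Q \right)} = 9 + \left(4 - 4\right) \left(-9\right) = 9 + 0 \left(-9\right) = 9 + 0 = 9$)
$\left(u{\left(18,-17 \right)} - 222\right) \left(-500\right) = \left(9 - 222\right) \left(-500\right) = \left(-213\right) \left(-500\right) = 106500$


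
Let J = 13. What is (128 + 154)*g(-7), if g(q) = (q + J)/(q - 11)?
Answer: -94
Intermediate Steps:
g(q) = (13 + q)/(-11 + q) (g(q) = (q + 13)/(q - 11) = (13 + q)/(-11 + q))
(128 + 154)*g(-7) = (128 + 154)*((13 - 7)/(-11 - 7)) = 282*(6/(-18)) = 282*(-1/18*6) = 282*(-⅓) = -94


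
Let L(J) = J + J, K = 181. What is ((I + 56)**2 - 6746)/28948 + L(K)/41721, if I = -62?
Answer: -134734367/603869754 ≈ -0.22312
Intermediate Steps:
L(J) = 2*J
((I + 56)**2 - 6746)/28948 + L(K)/41721 = ((-62 + 56)**2 - 6746)/28948 + (2*181)/41721 = ((-6)**2 - 6746)*(1/28948) + 362*(1/41721) = (36 - 6746)*(1/28948) + 362/41721 = -6710*1/28948 + 362/41721 = -3355/14474 + 362/41721 = -134734367/603869754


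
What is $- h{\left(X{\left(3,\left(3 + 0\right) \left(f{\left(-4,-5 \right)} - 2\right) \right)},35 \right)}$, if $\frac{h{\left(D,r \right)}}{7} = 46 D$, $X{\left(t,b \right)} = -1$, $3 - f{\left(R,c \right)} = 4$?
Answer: $322$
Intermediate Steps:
$f{\left(R,c \right)} = -1$ ($f{\left(R,c \right)} = 3 - 4 = -1$)
$h{\left(D,r \right)} = 322 D$ ($h{\left(D,r \right)} = 7 \cdot 46 D = 322 D$)
$- h{\left(X{\left(3,\left(3 + 0\right) \left(f{\left(-4,-5 \right)} - 2\right) \right)},35 \right)} = - 322 \left(-1\right) = \left(-1\right) \left(-322\right) = 322$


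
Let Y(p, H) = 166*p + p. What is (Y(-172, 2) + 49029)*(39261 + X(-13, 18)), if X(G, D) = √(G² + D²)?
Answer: 797194605 + 20305*√493 ≈ 7.9765e+8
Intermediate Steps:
Y(p, H) = 167*p
X(G, D) = √(D² + G²)
(Y(-172, 2) + 49029)*(39261 + X(-13, 18)) = (167*(-172) + 49029)*(39261 + √(18² + (-13)²)) = (-28724 + 49029)*(39261 + √(324 + 169)) = 20305*(39261 + √493) = 797194605 + 20305*√493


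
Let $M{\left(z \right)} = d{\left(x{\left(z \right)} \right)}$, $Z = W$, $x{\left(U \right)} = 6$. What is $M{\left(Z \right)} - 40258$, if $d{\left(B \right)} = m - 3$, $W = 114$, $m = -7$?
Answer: $-40268$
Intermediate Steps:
$Z = 114$
$d{\left(B \right)} = -10$ ($d{\left(B \right)} = -7 - 3 = -10$)
$M{\left(z \right)} = -10$
$M{\left(Z \right)} - 40258 = -10 - 40258 = -40268$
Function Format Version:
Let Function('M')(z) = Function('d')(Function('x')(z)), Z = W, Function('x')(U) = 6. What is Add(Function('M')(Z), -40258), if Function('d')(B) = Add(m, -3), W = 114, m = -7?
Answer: -40268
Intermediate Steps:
Z = 114
Function('d')(B) = -10 (Function('d')(B) = Add(-7, -3) = -10)
Function('M')(z) = -10
Add(Function('M')(Z), -40258) = Add(-10, -40258) = -40268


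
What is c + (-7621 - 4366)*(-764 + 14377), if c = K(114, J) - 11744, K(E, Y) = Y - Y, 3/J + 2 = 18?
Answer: -163190775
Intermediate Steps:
J = 3/16 (J = 3/(-2 + 18) = 3/16 ≈ 0.18750)
K(E, Y) = 0
c = -11744 (c = 0 - 11744 = -11744)
c + (-7621 - 4366)*(-764 + 14377) = -11744 + (-7621 - 4366)*(-764 + 14377) = -11744 - 11987*13613 = -11744 - 163179031 = -163190775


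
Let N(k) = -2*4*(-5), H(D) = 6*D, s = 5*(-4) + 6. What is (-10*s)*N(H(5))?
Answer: 5600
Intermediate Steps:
s = -14 (s = -20 + 6 = -14)
N(k) = 40 (N(k) = -8*(-5) = 40)
(-10*s)*N(H(5)) = -10*(-14)*40 = 140*40 = 5600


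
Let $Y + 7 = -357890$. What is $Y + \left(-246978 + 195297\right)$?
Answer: $-409578$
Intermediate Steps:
$Y = -357897$ ($Y = -7 - 357890 = -357897$)
$Y + \left(-246978 + 195297\right) = -357897 + \left(-246978 + 195297\right) = -357897 - 51681 = -409578$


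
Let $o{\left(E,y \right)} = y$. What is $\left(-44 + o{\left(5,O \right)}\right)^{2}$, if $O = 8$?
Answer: $1296$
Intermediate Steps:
$\left(-44 + o{\left(5,O \right)}\right)^{2} = \left(-44 + 8\right)^{2} = \left(-36\right)^{2} = 1296$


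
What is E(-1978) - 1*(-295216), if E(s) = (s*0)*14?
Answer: 295216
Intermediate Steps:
E(s) = 0 (E(s) = 0*14 = 0)
E(-1978) - 1*(-295216) = 0 - 1*(-295216) = 0 + 295216 = 295216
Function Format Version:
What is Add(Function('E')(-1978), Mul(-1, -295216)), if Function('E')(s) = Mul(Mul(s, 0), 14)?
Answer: 295216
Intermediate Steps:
Function('E')(s) = 0 (Function('E')(s) = Mul(0, 14) = 0)
Add(Function('E')(-1978), Mul(-1, -295216)) = Add(0, Mul(-1, -295216)) = Add(0, 295216) = 295216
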